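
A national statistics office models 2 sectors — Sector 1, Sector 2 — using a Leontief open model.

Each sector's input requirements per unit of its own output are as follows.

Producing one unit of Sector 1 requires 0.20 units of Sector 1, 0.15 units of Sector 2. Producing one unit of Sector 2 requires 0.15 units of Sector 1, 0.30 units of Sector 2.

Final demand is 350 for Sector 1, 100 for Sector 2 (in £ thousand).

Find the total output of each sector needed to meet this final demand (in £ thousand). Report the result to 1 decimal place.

I − A =
  [   0.80    -0.15]
  [  -0.15     0.70]
det(I−A) = (0.80)(0.70) − (-0.15)(-0.15) = 0.5375
adj(I−A) = [[0.70, 0.15], [0.15, 0.80]]
(I − A)⁻¹ = adj(I−A) / det(I−A) ≈
  [   1.3023     0.2791]
  [   0.2791     1.4884]
x = (I − A)⁻¹ d = adj(I−A)·d / det(I−A), with det(I−A) = 0.5375:
  x_1 = (0.70·350 + 0.15·100) / 0.5375 = 260.00 / 0.5375 ≈ 483.7
  x_2 = (0.15·350 + 0.80·100) / 0.5375 = 132.50 / 0.5375 ≈ 246.5

x_1 = 483.7, x_2 = 246.5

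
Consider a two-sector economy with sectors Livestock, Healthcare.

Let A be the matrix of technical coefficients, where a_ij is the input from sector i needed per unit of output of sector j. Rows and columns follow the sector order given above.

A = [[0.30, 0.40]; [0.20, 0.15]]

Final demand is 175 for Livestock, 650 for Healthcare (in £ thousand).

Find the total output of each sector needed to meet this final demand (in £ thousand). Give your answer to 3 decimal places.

x_1 = 793.689, x_2 = 951.456

I − A =
  [   0.70    -0.40]
  [  -0.20     0.85]
det(I−A) = (0.70)(0.85) − (-0.40)(-0.20) = 0.5150
adj(I−A) = [[0.85, 0.40], [0.20, 0.70]]
(I − A)⁻¹ = adj(I−A) / det(I−A) ≈
  [   1.6505     0.7767]
  [   0.3883     1.3592]
x = (I − A)⁻¹ d = adj(I−A)·d / det(I−A), with det(I−A) = 0.5150:
  x_1 = (0.85·175 + 0.40·650) / 0.5150 = 408.75 / 0.5150 ≈ 793.689
  x_2 = (0.20·175 + 0.70·650) / 0.5150 = 490.00 / 0.5150 ≈ 951.456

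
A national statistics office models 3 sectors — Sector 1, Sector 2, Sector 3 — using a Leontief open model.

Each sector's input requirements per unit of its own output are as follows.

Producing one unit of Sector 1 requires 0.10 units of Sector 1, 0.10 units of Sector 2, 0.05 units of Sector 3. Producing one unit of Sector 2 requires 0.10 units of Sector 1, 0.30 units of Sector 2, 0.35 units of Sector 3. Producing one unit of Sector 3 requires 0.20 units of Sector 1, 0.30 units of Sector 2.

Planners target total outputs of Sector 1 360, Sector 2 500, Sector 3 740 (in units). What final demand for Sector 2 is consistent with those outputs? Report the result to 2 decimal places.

d_2 = 92.00

I − A =
  [   0.90    -0.10    -0.20]
  [  -0.10     0.70    -0.30]
  [  -0.05    -0.35     1.00]
d = (I − A) x:
  d_1 = (+0.90)·360 + (-0.10)·500 + (-0.20)·740 = 126.00
  d_2 = (-0.10)·360 + (+0.70)·500 + (-0.30)·740 = 92.00
  d_3 = (-0.05)·360 + (-0.35)·500 + (+1.00)·740 = 547.00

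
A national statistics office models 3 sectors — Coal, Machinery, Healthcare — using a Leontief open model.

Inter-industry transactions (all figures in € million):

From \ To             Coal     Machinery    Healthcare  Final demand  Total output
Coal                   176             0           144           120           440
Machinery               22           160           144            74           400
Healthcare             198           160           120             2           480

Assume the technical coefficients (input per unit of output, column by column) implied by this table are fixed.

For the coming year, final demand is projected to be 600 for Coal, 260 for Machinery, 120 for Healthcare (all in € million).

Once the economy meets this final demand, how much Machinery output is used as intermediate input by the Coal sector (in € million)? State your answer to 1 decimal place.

Technical coefficients a_ij = z_ij / X_j:
  a_11 = 176/440 = 0.40, a_21 = 22/440 = 0.05, a_31 = 198/440 = 0.45
  a_12 = 0/400 = 0.00, a_22 = 160/400 = 0.40, a_32 = 160/400 = 0.40
  a_13 = 144/480 = 0.30, a_23 = 144/480 = 0.30, a_33 = 120/480 = 0.25
I − A =
  [   0.60     0.00    -0.30]
  [  -0.05     0.60    -0.30]
  [  -0.45    -0.40     0.75]
Cofactors of I−A, C_ij = (−1)^(i+j)·(minor ij) (rows/columns in the sector order above):
  C_11 = (0.60)(0.75) − (-0.30)(-0.40) = 0.3300
  C_12 = −[(-0.05)(0.75) − (-0.30)(-0.45)] = 0.1725
  C_13 = (-0.05)(-0.40) − (0.60)(-0.45) = 0.2900
  C_21 = −[(0.00)(0.75) − (-0.30)(-0.40)] = 0.1200
  C_22 = (0.60)(0.75) − (-0.30)(-0.45) = 0.3150
  C_23 = −[(0.60)(-0.40) − (0.00)(-0.45)] = 0.2400
  C_31 = (0.00)(-0.30) − (-0.30)(0.60) = 0.1800
  C_32 = −[(0.60)(-0.30) − (-0.30)(-0.05)] = 0.1950
  C_33 = (0.60)(0.60) − (0.00)(-0.05) = 0.3600
det(I−A) = Σ_j (I−A)_1j·C_1j = (0.60)(0.3300) + (0.00)(0.1725) + (-0.30)(0.2900) = 0.1110
adj(I−A) = Cᵀ =
  [ 0.3300   0.1200   0.1800]
  [ 0.1725   0.3150   0.1950]
  [ 0.2900   0.2400   0.3600]
(I − A)⁻¹ = adj(I−A) / det(I−A) ≈
  [   2.9730     1.0811     1.6216]
  [   1.5541     2.8378     1.7568]
  [   2.6126     2.1622     3.2432]
First solve x = (I − A)⁻¹ d = adj(I−A)·d / det(I−A); in particular x_1 = (0.3300·600 + 0.1200·260 + 0.1800·120) / 0.1110 = 250.80 / 0.1110 ≈ 2259.459.
Intermediate flow from 2 to 1: z_21 = a_21 · x_1 = 0.05 × 250.80 / 0.1110 = 12.54 / 0.1110 ≈ 113.0.

z_21 = 113.0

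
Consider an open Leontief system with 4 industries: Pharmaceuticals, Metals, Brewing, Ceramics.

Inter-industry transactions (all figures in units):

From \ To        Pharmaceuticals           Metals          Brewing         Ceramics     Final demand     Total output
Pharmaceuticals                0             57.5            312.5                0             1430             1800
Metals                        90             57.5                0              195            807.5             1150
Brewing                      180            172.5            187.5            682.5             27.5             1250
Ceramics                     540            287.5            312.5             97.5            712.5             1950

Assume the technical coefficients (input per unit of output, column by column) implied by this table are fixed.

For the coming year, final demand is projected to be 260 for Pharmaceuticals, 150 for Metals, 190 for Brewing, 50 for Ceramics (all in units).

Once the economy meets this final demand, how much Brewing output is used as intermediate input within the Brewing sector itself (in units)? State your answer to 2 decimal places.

z_BB = 67.51

Technical coefficients a_ij = z_ij / X_j:
  a_PP = 0/1800 = 0.00, a_MP = 90/1800 = 0.05, a_BP = 180/1800 = 0.10, a_CP = 540/1800 = 0.30
  a_PM = 57.5/1150 = 0.05, a_MM = 57.5/1150 = 0.05, a_BM = 172.5/1150 = 0.15, a_CM = 287.5/1150 = 0.25
  a_PB = 312.5/1250 = 0.25, a_MB = 0/1250 = 0.00, a_BB = 187.5/1250 = 0.15, a_CB = 312.5/1250 = 0.25
  a_PC = 0/1950 = 0.00, a_MC = 195/1950 = 0.10, a_BC = 682.5/1950 = 0.35, a_CC = 97.5/1950 = 0.05
I − A =
  [   1.00    -0.05    -0.25     0.00]
  [  -0.05     0.95     0.00    -0.10]
  [  -0.10    -0.15     0.85    -0.35]
  [  -0.30    -0.25    -0.25     0.95]
Compute the cofactors C_ij = (−1)^(i+j)·(3×3 minor ij) of I−A; the adjugate is their transpose:
adj(I−A) = Cᵀ =
  [ 0.659000   0.093500   0.220625   0.091125]
  [ 0.064000   0.670000   0.044375   0.086875]
  [ 0.203500   0.240000   0.873625   0.347125]
  [ 0.278500   0.269000   0.311250   0.779750]
det(I−A) = Σ_j (I−A)_1j·C_1j = (1.00)(0.659000) + (-0.05)(0.064000) + (-0.25)(0.203500) + (0.00)(0.278500) = 0.604925
(I − A)⁻¹ = adj(I−A) / det(I−A) ≈
  [   1.0894     0.1546     0.3647     0.1506]
  [   0.1058     1.1076     0.0734     0.1436]
  [   0.3364     0.3967     1.4442     0.5738]
  [   0.4604     0.4447     0.5145     1.2890]
First solve x = (I − A)⁻¹ d = adj(I−A)·d / det(I−A); in particular x_B = (0.203500·260 + 0.240000·150 + 0.873625·190 + 0.347125·50) / 0.604925 = 272.255 / 0.604925 ≈ 450.0641.
Intermediate flow from B to B: z_BB = a_BB · x_B = 0.15 × 272.255 / 0.604925 = 40.83825 / 0.604925 ≈ 67.51.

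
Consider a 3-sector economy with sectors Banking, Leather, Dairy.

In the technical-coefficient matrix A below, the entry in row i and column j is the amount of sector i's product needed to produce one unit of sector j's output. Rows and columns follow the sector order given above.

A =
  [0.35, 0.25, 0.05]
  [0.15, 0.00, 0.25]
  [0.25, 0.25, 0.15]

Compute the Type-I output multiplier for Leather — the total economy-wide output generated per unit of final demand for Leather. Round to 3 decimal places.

m_L = 2.200

I − A =
  [   0.65    -0.25    -0.05]
  [  -0.15     1.00    -0.25]
  [  -0.25    -0.25     0.85]
Cofactors of I−A, C_ij = (−1)^(i+j)·(minor ij) (rows/columns in the sector order above):
  C_11 = (1.00)(0.85) − (-0.25)(-0.25) = 0.7875
  C_12 = −[(-0.15)(0.85) − (-0.25)(-0.25)] = 0.1900
  C_13 = (-0.15)(-0.25) − (1.00)(-0.25) = 0.2875
  C_21 = −[(-0.25)(0.85) − (-0.05)(-0.25)] = 0.2250
  C_22 = (0.65)(0.85) − (-0.05)(-0.25) = 0.5400
  C_23 = −[(0.65)(-0.25) − (-0.25)(-0.25)] = 0.2250
  C_31 = (-0.25)(-0.25) − (-0.05)(1.00) = 0.1125
  C_32 = −[(0.65)(-0.25) − (-0.05)(-0.15)] = 0.1700
  C_33 = (0.65)(1.00) − (-0.25)(-0.15) = 0.6125
det(I−A) = Σ_j (I−A)_1j·C_1j = (0.65)(0.7875) + (-0.25)(0.1900) + (-0.05)(0.2875) = 0.4500
adj(I−A) = Cᵀ =
  [ 0.7875   0.2250   0.1125]
  [ 0.1900   0.5400   0.1700]
  [ 0.2875   0.2250   0.6125]
(I − A)⁻¹ = adj(I−A) / det(I−A) ≈
  [   1.7500     0.5000     0.2500]
  [   0.4222     1.2000     0.3778]
  [   0.6389     0.5000     1.3611]
The output multiplier for sector j is the column-j sum of the Leontief inverse (I − A)⁻¹ = adj(I−A) / det(I−A).
Column L of adj(I−A): (0.2250, 0.5400, 0.2250); det(I−A) = 0.4500.
m_L = (0.2250 + 0.5400 + 0.2250) / 0.4500 = 0.99 / 0.4500 = 2.200.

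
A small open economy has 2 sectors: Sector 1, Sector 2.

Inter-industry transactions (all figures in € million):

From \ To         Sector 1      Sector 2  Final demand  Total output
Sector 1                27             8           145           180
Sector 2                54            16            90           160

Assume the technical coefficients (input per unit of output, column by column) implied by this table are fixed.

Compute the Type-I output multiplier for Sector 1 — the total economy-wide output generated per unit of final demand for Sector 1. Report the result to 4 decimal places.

Technical coefficients a_ij = z_ij / X_j:
  a_11 = 27/180 = 0.15, a_21 = 54/180 = 0.30
  a_12 = 8/160 = 0.05, a_22 = 16/160 = 0.10
I − A =
  [   0.85    -0.05]
  [  -0.30     0.90]
det(I−A) = (0.85)(0.90) − (-0.05)(-0.30) = 0.7500
adj(I−A) = [[0.90, 0.05], [0.30, 0.85]]
(I − A)⁻¹ = adj(I−A) / det(I−A) ≈
  [   1.20000     0.06667]
  [   0.40000     1.13333]
The output multiplier for sector j is the column-j sum of the Leontief inverse (I − A)⁻¹ = adj(I−A) / det(I−A).
Column 1 of adj(I−A): (0.90, 0.30); det(I−A) = 0.7500.
m_1 = (0.90 + 0.30) / 0.7500 = 1.20 / 0.7500 = 1.6000.

m_1 = 1.6000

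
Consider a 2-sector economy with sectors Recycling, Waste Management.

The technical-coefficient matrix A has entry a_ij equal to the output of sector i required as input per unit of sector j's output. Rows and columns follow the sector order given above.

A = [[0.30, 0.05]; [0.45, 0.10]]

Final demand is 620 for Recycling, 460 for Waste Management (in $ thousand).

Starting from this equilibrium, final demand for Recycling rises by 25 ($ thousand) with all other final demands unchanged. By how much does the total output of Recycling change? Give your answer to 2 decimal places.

Δx_R = 37.04

I − A =
  [   0.70    -0.05]
  [  -0.45     0.90]
det(I−A) = (0.70)(0.90) − (-0.05)(-0.45) = 0.6075
adj(I−A) = [[0.90, 0.05], [0.45, 0.70]]
(I − A)⁻¹ = adj(I−A) / det(I−A) ≈
  [   1.4815     0.0823]
  [   0.7407     1.1523]
Δx = (I − A)⁻¹ Δd with Δd having +25 in the Recycling component and 0 elsewhere.
So Δx_R = L_RR · (+25), where L_RR = adj(I−A)_RR / det(I−A) = 0.90 / 0.6075.
Δx_R = 0.90 × (+25) / 0.6075 = 22.50 / 0.6075 ≈ 37.04.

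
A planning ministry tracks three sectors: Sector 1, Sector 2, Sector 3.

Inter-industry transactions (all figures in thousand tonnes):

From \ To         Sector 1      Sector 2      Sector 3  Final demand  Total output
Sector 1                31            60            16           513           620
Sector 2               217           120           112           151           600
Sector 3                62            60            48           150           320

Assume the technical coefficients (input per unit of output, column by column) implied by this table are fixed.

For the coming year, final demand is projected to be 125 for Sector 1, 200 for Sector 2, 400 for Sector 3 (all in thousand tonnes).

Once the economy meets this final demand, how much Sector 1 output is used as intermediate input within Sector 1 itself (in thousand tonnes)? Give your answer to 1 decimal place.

Technical coefficients a_ij = z_ij / X_j:
  a_11 = 31/620 = 0.05, a_21 = 217/620 = 0.35, a_31 = 62/620 = 0.10
  a_12 = 60/600 = 0.10, a_22 = 120/600 = 0.20, a_32 = 60/600 = 0.10
  a_13 = 16/320 = 0.05, a_23 = 112/320 = 0.35, a_33 = 48/320 = 0.15
I − A =
  [   0.95    -0.10    -0.05]
  [  -0.35     0.80    -0.35]
  [  -0.10    -0.10     0.85]
Cofactors of I−A, C_ij = (−1)^(i+j)·(minor ij) (rows/columns in the sector order above):
  C_11 = (0.80)(0.85) − (-0.35)(-0.10) = 0.6450
  C_12 = −[(-0.35)(0.85) − (-0.35)(-0.10)] = 0.3325
  C_13 = (-0.35)(-0.10) − (0.80)(-0.10) = 0.1150
  C_21 = −[(-0.10)(0.85) − (-0.05)(-0.10)] = 0.0900
  C_22 = (0.95)(0.85) − (-0.05)(-0.10) = 0.8025
  C_23 = −[(0.95)(-0.10) − (-0.10)(-0.10)] = 0.1050
  C_31 = (-0.10)(-0.35) − (-0.05)(0.80) = 0.0750
  C_32 = −[(0.95)(-0.35) − (-0.05)(-0.35)] = 0.3500
  C_33 = (0.95)(0.80) − (-0.10)(-0.35) = 0.7250
det(I−A) = Σ_j (I−A)_1j·C_1j = (0.95)(0.6450) + (-0.10)(0.3325) + (-0.05)(0.1150) = 0.57375
adj(I−A) = Cᵀ =
  [ 0.6450   0.0900   0.0750]
  [ 0.3325   0.8025   0.3500]
  [ 0.1150   0.1050   0.7250]
(I − A)⁻¹ = adj(I−A) / det(I−A) ≈
  [   1.1242     0.1569     0.1307]
  [   0.5795     1.3987     0.6100]
  [   0.2004     0.1830     1.2636]
First solve x = (I − A)⁻¹ d = adj(I−A)·d / det(I−A); in particular x_1 = (0.6450·125 + 0.0900·200 + 0.0750·400) / 0.57375 = 128.625 / 0.57375 ≈ 224.183.
Intermediate flow from 1 to 1: z_11 = a_11 · x_1 = 0.05 × 128.625 / 0.57375 = 6.43125 / 0.57375 ≈ 11.2.

z_11 = 11.2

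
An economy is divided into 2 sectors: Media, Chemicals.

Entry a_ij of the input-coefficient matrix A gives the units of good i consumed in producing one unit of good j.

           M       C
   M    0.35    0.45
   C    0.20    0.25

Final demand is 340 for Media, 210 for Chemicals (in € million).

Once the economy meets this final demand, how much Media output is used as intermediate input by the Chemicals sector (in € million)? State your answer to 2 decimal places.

I − A =
  [   0.65    -0.45]
  [  -0.20     0.75]
det(I−A) = (0.65)(0.75) − (-0.45)(-0.20) = 0.3975
adj(I−A) = [[0.75, 0.45], [0.20, 0.65]]
(I − A)⁻¹ = adj(I−A) / det(I−A) ≈
  [   1.8868     1.1321]
  [   0.5031     1.6352]
First solve x = (I − A)⁻¹ d = adj(I−A)·d / det(I−A); in particular x_C = (0.20·340 + 0.65·210) / 0.3975 = 204.50 / 0.3975 ≈ 514.4654.
Intermediate flow from M to C: z_MC = a_MC · x_C = 0.45 × 204.50 / 0.3975 = 92.025 / 0.3975 ≈ 231.51.

z_MC = 231.51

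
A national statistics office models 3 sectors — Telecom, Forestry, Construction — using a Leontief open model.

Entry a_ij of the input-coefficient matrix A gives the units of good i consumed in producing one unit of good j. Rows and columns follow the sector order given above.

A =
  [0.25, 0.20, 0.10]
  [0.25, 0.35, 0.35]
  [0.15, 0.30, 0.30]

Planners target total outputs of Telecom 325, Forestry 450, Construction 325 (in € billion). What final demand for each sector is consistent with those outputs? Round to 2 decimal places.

I − A =
  [   0.75    -0.20    -0.10]
  [  -0.25     0.65    -0.35]
  [  -0.15    -0.30     0.70]
d = (I − A) x:
  d_T = (+0.75)·325 + (-0.20)·450 + (-0.10)·325 = 121.25
  d_F = (-0.25)·325 + (+0.65)·450 + (-0.35)·325 = 97.50
  d_C = (-0.15)·325 + (-0.30)·450 + (+0.70)·325 = 43.75

d_T = 121.25, d_F = 97.50, d_C = 43.75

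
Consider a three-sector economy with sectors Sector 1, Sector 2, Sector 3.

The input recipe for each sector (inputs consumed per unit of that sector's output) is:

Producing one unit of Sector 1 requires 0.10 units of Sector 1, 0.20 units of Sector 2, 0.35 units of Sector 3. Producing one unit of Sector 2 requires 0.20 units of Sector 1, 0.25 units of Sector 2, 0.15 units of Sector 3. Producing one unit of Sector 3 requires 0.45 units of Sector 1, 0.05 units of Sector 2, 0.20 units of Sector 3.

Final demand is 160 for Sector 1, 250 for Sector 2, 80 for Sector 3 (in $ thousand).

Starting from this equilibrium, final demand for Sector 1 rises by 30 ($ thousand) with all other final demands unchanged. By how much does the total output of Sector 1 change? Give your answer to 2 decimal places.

Δx_1 = 48.55

I − A =
  [   0.90    -0.20    -0.45]
  [  -0.20     0.75    -0.05]
  [  -0.35    -0.15     0.80]
Cofactors of I−A, C_ij = (−1)^(i+j)·(minor ij) (rows/columns in the sector order above):
  C_11 = (0.75)(0.80) − (-0.05)(-0.15) = 0.5925
  C_12 = −[(-0.20)(0.80) − (-0.05)(-0.35)] = 0.1775
  C_13 = (-0.20)(-0.15) − (0.75)(-0.35) = 0.2925
  C_21 = −[(-0.20)(0.80) − (-0.45)(-0.15)] = 0.2275
  C_22 = (0.90)(0.80) − (-0.45)(-0.35) = 0.5625
  C_23 = −[(0.90)(-0.15) − (-0.20)(-0.35)] = 0.2050
  C_31 = (-0.20)(-0.05) − (-0.45)(0.75) = 0.3475
  C_32 = −[(0.90)(-0.05) − (-0.45)(-0.20)] = 0.1350
  C_33 = (0.90)(0.75) − (-0.20)(-0.20) = 0.6350
det(I−A) = Σ_j (I−A)_1j·C_1j = (0.90)(0.5925) + (-0.20)(0.1775) + (-0.45)(0.2925) = 0.366125
adj(I−A) = Cᵀ =
  [ 0.5925   0.2275   0.3475]
  [ 0.1775   0.5625   0.1350]
  [ 0.2925   0.2050   0.6350]
(I − A)⁻¹ = adj(I−A) / det(I−A) ≈
  [   1.6183     0.6214     0.9491]
  [   0.4848     1.5364     0.3687]
  [   0.7989     0.5599     1.7344]
Δx = (I − A)⁻¹ Δd with Δd having +30 in the Sector 1 component and 0 elsewhere.
So Δx_1 = L_11 · (+30), where L_11 = adj(I−A)_11 / det(I−A) = 0.5925 / 0.366125.
Δx_1 = 0.5925 × (+30) / 0.366125 = 17.775 / 0.366125 ≈ 48.55.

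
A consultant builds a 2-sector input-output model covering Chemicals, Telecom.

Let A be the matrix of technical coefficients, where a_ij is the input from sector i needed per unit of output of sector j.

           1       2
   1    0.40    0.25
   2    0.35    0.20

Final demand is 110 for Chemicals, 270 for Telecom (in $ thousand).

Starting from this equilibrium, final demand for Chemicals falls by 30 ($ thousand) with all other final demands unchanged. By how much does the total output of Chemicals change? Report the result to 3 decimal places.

I − A =
  [   0.60    -0.25]
  [  -0.35     0.80]
det(I−A) = (0.60)(0.80) − (-0.25)(-0.35) = 0.3925
adj(I−A) = [[0.80, 0.25], [0.35, 0.60]]
(I − A)⁻¹ = adj(I−A) / det(I−A) ≈
  [   2.0382     0.6369]
  [   0.8917     1.5287]
Δx = (I − A)⁻¹ Δd with Δd having -30 in the Chemicals component and 0 elsewhere.
So Δx_1 = L_11 · (-30), where L_11 = adj(I−A)_11 / det(I−A) = 0.80 / 0.3925.
Δx_1 = 0.80 × (-30) / 0.3925 = -24.00 / 0.3925 ≈ -61.146.

Δx_1 = -61.146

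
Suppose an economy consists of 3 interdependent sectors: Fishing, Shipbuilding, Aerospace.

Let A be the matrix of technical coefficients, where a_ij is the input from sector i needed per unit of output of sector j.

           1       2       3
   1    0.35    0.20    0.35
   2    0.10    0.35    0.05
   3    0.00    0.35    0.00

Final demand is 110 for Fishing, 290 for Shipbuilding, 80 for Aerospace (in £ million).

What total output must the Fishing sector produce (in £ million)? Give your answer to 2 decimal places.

I − A =
  [   0.65    -0.20    -0.35]
  [  -0.10     0.65    -0.05]
  [   0.00    -0.35     1.00]
Cofactors of I−A, C_ij = (−1)^(i+j)·(minor ij) (rows/columns in the sector order above):
  C_11 = (0.65)(1.00) − (-0.05)(-0.35) = 0.6325
  C_12 = −[(-0.10)(1.00) − (-0.05)(0.00)] = 0.1000
  C_13 = (-0.10)(-0.35) − (0.65)(0.00) = 0.0350
  C_21 = −[(-0.20)(1.00) − (-0.35)(-0.35)] = 0.3225
  C_22 = (0.65)(1.00) − (-0.35)(0.00) = 0.6500
  C_23 = −[(0.65)(-0.35) − (-0.20)(0.00)] = 0.2275
  C_31 = (-0.20)(-0.05) − (-0.35)(0.65) = 0.2375
  C_32 = −[(0.65)(-0.05) − (-0.35)(-0.10)] = 0.0675
  C_33 = (0.65)(0.65) − (-0.20)(-0.10) = 0.4025
det(I−A) = Σ_j (I−A)_1j·C_1j = (0.65)(0.6325) + (-0.20)(0.1000) + (-0.35)(0.0350) = 0.378875
adj(I−A) = Cᵀ =
  [ 0.6325   0.3225   0.2375]
  [ 0.1000   0.6500   0.0675]
  [ 0.0350   0.2275   0.4025]
(I − A)⁻¹ = adj(I−A) / det(I−A) ≈
  [   1.6694     0.8512     0.6269]
  [   0.2639     1.7156     0.1782]
  [   0.0924     0.6005     1.0624]
x = (I − A)⁻¹ d = adj(I−A)·d / det(I−A), with det(I−A) = 0.378875:
  x_1 = (0.6325·110 + 0.3225·290 + 0.2375·80) / 0.378875 = 182.10 / 0.378875 ≈ 480.63
  x_2 = (0.1000·110 + 0.6500·290 + 0.0675·80) / 0.378875 = 204.90 / 0.378875 ≈ 540.81
  x_3 = (0.0350·110 + 0.2275·290 + 0.4025·80) / 0.378875 = 102.025 / 0.378875 ≈ 269.28

x_1 = 480.63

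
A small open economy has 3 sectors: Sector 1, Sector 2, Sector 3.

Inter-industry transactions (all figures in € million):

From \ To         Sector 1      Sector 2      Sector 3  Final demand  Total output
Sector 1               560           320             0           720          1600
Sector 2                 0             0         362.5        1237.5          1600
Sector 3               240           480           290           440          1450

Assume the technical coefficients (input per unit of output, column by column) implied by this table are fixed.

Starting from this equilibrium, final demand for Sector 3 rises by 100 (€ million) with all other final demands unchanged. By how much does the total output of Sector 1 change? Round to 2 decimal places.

Δx_1 = 10.78

Technical coefficients a_ij = z_ij / X_j:
  a_11 = 560/1600 = 0.35, a_21 = 0/1600 = 0.00, a_31 = 240/1600 = 0.15
  a_12 = 320/1600 = 0.20, a_22 = 0/1600 = 0.00, a_32 = 480/1600 = 0.30
  a_13 = 0/1450 = 0.00, a_23 = 362.5/1450 = 0.25, a_33 = 290/1450 = 0.20
I − A =
  [   0.65    -0.20     0.00]
  [   0.00     1.00    -0.25]
  [  -0.15    -0.30     0.80]
Cofactors of I−A, C_ij = (−1)^(i+j)·(minor ij) (rows/columns in the sector order above):
  C_11 = (1.00)(0.80) − (-0.25)(-0.30) = 0.7250
  C_12 = −[(0.00)(0.80) − (-0.25)(-0.15)] = 0.0375
  C_13 = (0.00)(-0.30) − (1.00)(-0.15) = 0.1500
  C_21 = −[(-0.20)(0.80) − (0.00)(-0.30)] = 0.1600
  C_22 = (0.65)(0.80) − (0.00)(-0.15) = 0.5200
  C_23 = −[(0.65)(-0.30) − (-0.20)(-0.15)] = 0.2250
  C_31 = (-0.20)(-0.25) − (0.00)(1.00) = 0.0500
  C_32 = −[(0.65)(-0.25) − (0.00)(0.00)] = 0.1625
  C_33 = (0.65)(1.00) − (-0.20)(0.00) = 0.6500
det(I−A) = Σ_j (I−A)_1j·C_1j = (0.65)(0.7250) + (-0.20)(0.0375) + (0.00)(0.1500) = 0.46375
adj(I−A) = Cᵀ =
  [ 0.7250   0.1600   0.0500]
  [ 0.0375   0.5200   0.1625]
  [ 0.1500   0.2250   0.6500]
(I − A)⁻¹ = adj(I−A) / det(I−A) ≈
  [   1.5633     0.3450     0.1078]
  [   0.0809     1.1213     0.3504]
  [   0.3235     0.4852     1.4016]
Δx = (I − A)⁻¹ Δd with Δd having +100 in the Sector 3 component and 0 elsewhere.
So Δx_1 = L_13 · (+100), where L_13 = adj(I−A)_13 / det(I−A) = 0.0500 / 0.46375.
Δx_1 = 0.0500 × (+100) / 0.46375 = 5.00 / 0.46375 ≈ 10.78.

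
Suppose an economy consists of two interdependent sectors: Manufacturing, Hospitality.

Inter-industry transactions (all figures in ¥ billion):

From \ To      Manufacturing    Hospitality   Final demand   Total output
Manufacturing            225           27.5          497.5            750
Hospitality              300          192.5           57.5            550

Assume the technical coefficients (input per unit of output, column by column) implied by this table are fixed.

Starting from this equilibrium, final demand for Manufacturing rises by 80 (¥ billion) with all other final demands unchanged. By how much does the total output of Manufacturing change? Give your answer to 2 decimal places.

Technical coefficients a_ij = z_ij / X_j:
  a_MM = 225/750 = 0.30, a_HM = 300/750 = 0.40
  a_MH = 27.5/550 = 0.05, a_HH = 192.5/550 = 0.35
I − A =
  [   0.70    -0.05]
  [  -0.40     0.65]
det(I−A) = (0.70)(0.65) − (-0.05)(-0.40) = 0.4350
adj(I−A) = [[0.65, 0.05], [0.40, 0.70]]
(I − A)⁻¹ = adj(I−A) / det(I−A) ≈
  [   1.4943     0.1149]
  [   0.9195     1.6092]
Δx = (I − A)⁻¹ Δd with Δd having +80 in the Manufacturing component and 0 elsewhere.
So Δx_M = L_MM · (+80), where L_MM = adj(I−A)_MM / det(I−A) = 0.65 / 0.4350.
Δx_M = 0.65 × (+80) / 0.4350 = 52.00 / 0.4350 ≈ 119.54.

Δx_M = 119.54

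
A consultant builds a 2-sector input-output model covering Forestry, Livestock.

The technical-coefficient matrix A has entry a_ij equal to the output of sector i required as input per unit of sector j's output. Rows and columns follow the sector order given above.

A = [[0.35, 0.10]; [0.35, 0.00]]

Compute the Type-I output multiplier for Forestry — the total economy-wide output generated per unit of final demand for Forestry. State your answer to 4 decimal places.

I − A =
  [   0.65    -0.10]
  [  -0.35     1.00]
det(I−A) = (0.65)(1.00) − (-0.10)(-0.35) = 0.6150
adj(I−A) = [[1.00, 0.10], [0.35, 0.65]]
(I − A)⁻¹ = adj(I−A) / det(I−A) ≈
  [   1.62602     0.16260]
  [   0.56911     1.05691]
The output multiplier for sector j is the column-j sum of the Leontief inverse (I − A)⁻¹ = adj(I−A) / det(I−A).
Column F of adj(I−A): (1.00, 0.35); det(I−A) = 0.6150.
m_F = (1.00 + 0.35) / 0.6150 = 1.35 / 0.6150 ≈ 2.1951.

m_F = 2.1951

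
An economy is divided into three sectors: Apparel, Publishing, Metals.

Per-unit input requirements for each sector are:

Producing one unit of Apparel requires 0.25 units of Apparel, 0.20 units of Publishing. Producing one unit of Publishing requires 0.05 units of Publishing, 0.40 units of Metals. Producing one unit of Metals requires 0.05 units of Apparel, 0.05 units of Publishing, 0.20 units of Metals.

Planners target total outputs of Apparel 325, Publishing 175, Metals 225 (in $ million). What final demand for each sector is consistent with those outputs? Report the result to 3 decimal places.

I − A =
  [   0.75     0.00    -0.05]
  [  -0.20     0.95    -0.05]
  [   0.00    -0.40     0.80]
d = (I − A) x:
  d_A = (+0.75)·325 + (+0.00)·175 + (-0.05)·225 = 232.500
  d_P = (-0.20)·325 + (+0.95)·175 + (-0.05)·225 = 90.000
  d_M = (+0.00)·325 + (-0.40)·175 + (+0.80)·225 = 110.000

d_A = 232.500, d_P = 90.000, d_M = 110.000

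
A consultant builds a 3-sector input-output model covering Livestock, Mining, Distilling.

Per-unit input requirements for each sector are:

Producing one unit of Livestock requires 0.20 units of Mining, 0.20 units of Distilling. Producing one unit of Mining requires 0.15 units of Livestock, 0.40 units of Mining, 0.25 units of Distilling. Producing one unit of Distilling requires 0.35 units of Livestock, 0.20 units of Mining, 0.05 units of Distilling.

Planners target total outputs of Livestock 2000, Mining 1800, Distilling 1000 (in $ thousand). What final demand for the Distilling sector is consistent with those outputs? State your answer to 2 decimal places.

d_D = 100.00

I − A =
  [   1.00    -0.15    -0.35]
  [  -0.20     0.60    -0.20]
  [  -0.20    -0.25     0.95]
d = (I − A) x:
  d_L = (+1.00)·2000 + (-0.15)·1800 + (-0.35)·1000 = 1380.00
  d_M = (-0.20)·2000 + (+0.60)·1800 + (-0.20)·1000 = 480.00
  d_D = (-0.20)·2000 + (-0.25)·1800 + (+0.95)·1000 = 100.00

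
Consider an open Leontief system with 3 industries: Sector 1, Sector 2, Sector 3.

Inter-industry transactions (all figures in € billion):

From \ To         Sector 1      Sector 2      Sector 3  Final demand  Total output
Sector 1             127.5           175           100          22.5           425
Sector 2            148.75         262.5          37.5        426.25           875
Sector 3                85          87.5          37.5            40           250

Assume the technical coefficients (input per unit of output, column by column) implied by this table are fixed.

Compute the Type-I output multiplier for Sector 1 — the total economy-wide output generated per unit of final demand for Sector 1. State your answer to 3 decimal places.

Technical coefficients a_ij = z_ij / X_j:
  a_11 = 127.5/425 = 0.30, a_21 = 148.75/425 = 0.35, a_31 = 85/425 = 0.20
  a_12 = 175/875 = 0.20, a_22 = 262.5/875 = 0.30, a_32 = 87.5/875 = 0.10
  a_13 = 100/250 = 0.40, a_23 = 37.5/250 = 0.15, a_33 = 37.5/250 = 0.15
I − A =
  [   0.70    -0.20    -0.40]
  [  -0.35     0.70    -0.15]
  [  -0.20    -0.10     0.85]
Cofactors of I−A, C_ij = (−1)^(i+j)·(minor ij) (rows/columns in the sector order above):
  C_11 = (0.70)(0.85) − (-0.15)(-0.10) = 0.5800
  C_12 = −[(-0.35)(0.85) − (-0.15)(-0.20)] = 0.3275
  C_13 = (-0.35)(-0.10) − (0.70)(-0.20) = 0.1750
  C_21 = −[(-0.20)(0.85) − (-0.40)(-0.10)] = 0.2100
  C_22 = (0.70)(0.85) − (-0.40)(-0.20) = 0.5150
  C_23 = −[(0.70)(-0.10) − (-0.20)(-0.20)] = 0.1100
  C_31 = (-0.20)(-0.15) − (-0.40)(0.70) = 0.3100
  C_32 = −[(0.70)(-0.15) − (-0.40)(-0.35)] = 0.2450
  C_33 = (0.70)(0.70) − (-0.20)(-0.35) = 0.4200
det(I−A) = Σ_j (I−A)_1j·C_1j = (0.70)(0.5800) + (-0.20)(0.3275) + (-0.40)(0.1750) = 0.2705
adj(I−A) = Cᵀ =
  [ 0.5800   0.2100   0.3100]
  [ 0.3275   0.5150   0.2450]
  [ 0.1750   0.1100   0.4200]
(I − A)⁻¹ = adj(I−A) / det(I−A) ≈
  [   2.1442     0.7763     1.1460]
  [   1.2107     1.9039     0.9057]
  [   0.6470     0.4067     1.5527]
The output multiplier for sector j is the column-j sum of the Leontief inverse (I − A)⁻¹ = adj(I−A) / det(I−A).
Column 1 of adj(I−A): (0.5800, 0.3275, 0.1750); det(I−A) = 0.2705.
m_1 = (0.5800 + 0.3275 + 0.1750) / 0.2705 = 1.0825 / 0.2705 ≈ 4.002.

m_1 = 4.002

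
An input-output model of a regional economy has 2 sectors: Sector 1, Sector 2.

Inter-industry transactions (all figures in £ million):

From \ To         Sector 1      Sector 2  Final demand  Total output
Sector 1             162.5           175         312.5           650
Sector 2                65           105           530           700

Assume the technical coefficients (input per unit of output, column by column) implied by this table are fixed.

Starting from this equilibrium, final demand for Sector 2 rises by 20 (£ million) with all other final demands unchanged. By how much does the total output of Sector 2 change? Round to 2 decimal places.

Δx_2 = 24.49

Technical coefficients a_ij = z_ij / X_j:
  a_11 = 162.5/650 = 0.25, a_21 = 65/650 = 0.10
  a_12 = 175/700 = 0.25, a_22 = 105/700 = 0.15
I − A =
  [   0.75    -0.25]
  [  -0.10     0.85]
det(I−A) = (0.75)(0.85) − (-0.25)(-0.10) = 0.6125
adj(I−A) = [[0.85, 0.25], [0.10, 0.75]]
(I − A)⁻¹ = adj(I−A) / det(I−A) ≈
  [   1.3878     0.4082]
  [   0.1633     1.2245]
Δx = (I − A)⁻¹ Δd with Δd having +20 in the Sector 2 component and 0 elsewhere.
So Δx_2 = L_22 · (+20), where L_22 = adj(I−A)_22 / det(I−A) = 0.75 / 0.6125.
Δx_2 = 0.75 × (+20) / 0.6125 = 15.00 / 0.6125 ≈ 24.49.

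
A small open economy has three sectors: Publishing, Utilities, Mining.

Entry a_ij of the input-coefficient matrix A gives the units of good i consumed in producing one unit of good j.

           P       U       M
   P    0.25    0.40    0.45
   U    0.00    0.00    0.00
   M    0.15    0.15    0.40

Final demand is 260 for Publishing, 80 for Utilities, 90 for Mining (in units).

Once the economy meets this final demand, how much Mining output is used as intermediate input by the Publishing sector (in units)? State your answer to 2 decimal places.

I − A =
  [   0.75    -0.40    -0.45]
  [   0.00     1.00     0.00]
  [  -0.15    -0.15     0.60]
Cofactors of I−A, C_ij = (−1)^(i+j)·(minor ij) (rows/columns in the sector order above):
  C_11 = (1.00)(0.60) − (0.00)(-0.15) = 0.6000
  C_12 = −[(0.00)(0.60) − (0.00)(-0.15)] = 0.0000
  C_13 = (0.00)(-0.15) − (1.00)(-0.15) = 0.1500
  C_21 = −[(-0.40)(0.60) − (-0.45)(-0.15)] = 0.3075
  C_22 = (0.75)(0.60) − (-0.45)(-0.15) = 0.3825
  C_23 = −[(0.75)(-0.15) − (-0.40)(-0.15)] = 0.1725
  C_31 = (-0.40)(0.00) − (-0.45)(1.00) = 0.4500
  C_32 = −[(0.75)(0.00) − (-0.45)(0.00)] = 0.0000
  C_33 = (0.75)(1.00) − (-0.40)(0.00) = 0.7500
det(I−A) = Σ_j (I−A)_1j·C_1j = (0.75)(0.6000) + (-0.40)(0.0000) + (-0.45)(0.1500) = 0.3825
adj(I−A) = Cᵀ =
  [ 0.6000   0.3075   0.4500]
  [ 0.0000   0.3825   0.0000]
  [ 0.1500   0.1725   0.7500]
(I − A)⁻¹ = adj(I−A) / det(I−A) ≈
  [   1.5686     0.8039     1.1765]
  [   0.0000     1.0000     0.0000]
  [   0.3922     0.4510     1.9608]
First solve x = (I − A)⁻¹ d = adj(I−A)·d / det(I−A); in particular x_P = (0.6000·260 + 0.3075·80 + 0.4500·90) / 0.3825 = 221.10 / 0.3825 ≈ 578.0392.
Intermediate flow from M to P: z_MP = a_MP · x_P = 0.15 × 221.10 / 0.3825 = 33.165 / 0.3825 ≈ 86.71.

z_MP = 86.71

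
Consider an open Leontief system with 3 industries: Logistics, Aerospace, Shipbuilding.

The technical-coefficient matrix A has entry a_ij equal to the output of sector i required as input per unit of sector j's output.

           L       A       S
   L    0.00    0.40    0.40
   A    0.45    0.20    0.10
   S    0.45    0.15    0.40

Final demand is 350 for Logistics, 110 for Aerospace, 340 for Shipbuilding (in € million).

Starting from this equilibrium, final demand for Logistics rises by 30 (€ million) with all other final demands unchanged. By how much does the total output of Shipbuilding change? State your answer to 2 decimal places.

Δx_S = 76.34

I − A =
  [   1.00    -0.40    -0.40]
  [  -0.45     0.80    -0.10]
  [  -0.45    -0.15     0.60]
Cofactors of I−A, C_ij = (−1)^(i+j)·(minor ij) (rows/columns in the sector order above):
  C_11 = (0.80)(0.60) − (-0.10)(-0.15) = 0.4650
  C_12 = −[(-0.45)(0.60) − (-0.10)(-0.45)] = 0.3150
  C_13 = (-0.45)(-0.15) − (0.80)(-0.45) = 0.4275
  C_21 = −[(-0.40)(0.60) − (-0.40)(-0.15)] = 0.3000
  C_22 = (1.00)(0.60) − (-0.40)(-0.45) = 0.4200
  C_23 = −[(1.00)(-0.15) − (-0.40)(-0.45)] = 0.3300
  C_31 = (-0.40)(-0.10) − (-0.40)(0.80) = 0.3600
  C_32 = −[(1.00)(-0.10) − (-0.40)(-0.45)] = 0.2800
  C_33 = (1.00)(0.80) − (-0.40)(-0.45) = 0.6200
det(I−A) = Σ_j (I−A)_1j·C_1j = (1.00)(0.4650) + (-0.40)(0.3150) + (-0.40)(0.4275) = 0.1680
adj(I−A) = Cᵀ =
  [ 0.4650   0.3000   0.3600]
  [ 0.3150   0.4200   0.2800]
  [ 0.4275   0.3300   0.6200]
(I − A)⁻¹ = adj(I−A) / det(I−A) ≈
  [   2.7679     1.7857     2.1429]
  [   1.8750     2.5000     1.6667]
  [   2.5446     1.9643     3.6905]
Δx = (I − A)⁻¹ Δd with Δd having +30 in the Logistics component and 0 elsewhere.
So Δx_S = L_SL · (+30), where L_SL = adj(I−A)_SL / det(I−A) = 0.4275 / 0.1680.
Δx_S = 0.4275 × (+30) / 0.1680 = 12.825 / 0.1680 ≈ 76.34.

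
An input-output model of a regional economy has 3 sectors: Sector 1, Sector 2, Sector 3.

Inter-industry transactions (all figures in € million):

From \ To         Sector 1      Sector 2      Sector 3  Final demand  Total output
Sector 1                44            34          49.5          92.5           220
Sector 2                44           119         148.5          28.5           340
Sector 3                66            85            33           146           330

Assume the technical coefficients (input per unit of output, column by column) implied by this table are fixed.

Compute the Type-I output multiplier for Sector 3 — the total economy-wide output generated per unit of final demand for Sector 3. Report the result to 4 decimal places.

Technical coefficients a_ij = z_ij / X_j:
  a_11 = 44/220 = 0.20, a_21 = 44/220 = 0.20, a_31 = 66/220 = 0.30
  a_12 = 34/340 = 0.10, a_22 = 119/340 = 0.35, a_32 = 85/340 = 0.25
  a_13 = 49.5/330 = 0.15, a_23 = 148.5/330 = 0.45, a_33 = 33/330 = 0.10
I − A =
  [   0.80    -0.10    -0.15]
  [  -0.20     0.65    -0.45]
  [  -0.30    -0.25     0.90]
Cofactors of I−A, C_ij = (−1)^(i+j)·(minor ij) (rows/columns in the sector order above):
  C_11 = (0.65)(0.90) − (-0.45)(-0.25) = 0.4725
  C_12 = −[(-0.20)(0.90) − (-0.45)(-0.30)] = 0.3150
  C_13 = (-0.20)(-0.25) − (0.65)(-0.30) = 0.2450
  C_21 = −[(-0.10)(0.90) − (-0.15)(-0.25)] = 0.1275
  C_22 = (0.80)(0.90) − (-0.15)(-0.30) = 0.6750
  C_23 = −[(0.80)(-0.25) − (-0.10)(-0.30)] = 0.2300
  C_31 = (-0.10)(-0.45) − (-0.15)(0.65) = 0.1425
  C_32 = −[(0.80)(-0.45) − (-0.15)(-0.20)] = 0.3900
  C_33 = (0.80)(0.65) − (-0.10)(-0.20) = 0.5000
det(I−A) = Σ_j (I−A)_1j·C_1j = (0.80)(0.4725) + (-0.10)(0.3150) + (-0.15)(0.2450) = 0.30975
adj(I−A) = Cᵀ =
  [ 0.4725   0.1275   0.1425]
  [ 0.3150   0.6750   0.3900]
  [ 0.2450   0.2300   0.5000]
(I − A)⁻¹ = adj(I−A) / det(I−A) ≈
  [   1.52542     0.41162     0.46005]
  [   1.01695     2.17918     1.25908]
  [   0.79096     0.74253     1.61421]
The output multiplier for sector j is the column-j sum of the Leontief inverse (I − A)⁻¹ = adj(I−A) / det(I−A).
Column 3 of adj(I−A): (0.1425, 0.3900, 0.5000); det(I−A) = 0.30975.
m_3 = (0.1425 + 0.3900 + 0.5000) / 0.30975 = 1.0325 / 0.30975 ≈ 3.3333.

m_3 = 3.3333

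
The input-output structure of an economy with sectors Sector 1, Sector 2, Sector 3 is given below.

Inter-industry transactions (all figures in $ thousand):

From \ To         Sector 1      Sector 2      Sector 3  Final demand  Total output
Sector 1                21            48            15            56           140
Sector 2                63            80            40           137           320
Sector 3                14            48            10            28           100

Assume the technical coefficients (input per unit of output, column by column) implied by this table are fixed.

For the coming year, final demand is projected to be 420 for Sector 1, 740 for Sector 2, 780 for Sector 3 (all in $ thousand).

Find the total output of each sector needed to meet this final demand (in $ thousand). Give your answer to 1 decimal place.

Technical coefficients a_ij = z_ij / X_j:
  a_11 = 21/140 = 0.15, a_21 = 63/140 = 0.45, a_31 = 14/140 = 0.10
  a_12 = 48/320 = 0.15, a_22 = 80/320 = 0.25, a_32 = 48/320 = 0.15
  a_13 = 15/100 = 0.15, a_23 = 40/100 = 0.40, a_33 = 10/100 = 0.10
I − A =
  [   0.85    -0.15    -0.15]
  [  -0.45     0.75    -0.40]
  [  -0.10    -0.15     0.90]
Cofactors of I−A, C_ij = (−1)^(i+j)·(minor ij) (rows/columns in the sector order above):
  C_11 = (0.75)(0.90) − (-0.40)(-0.15) = 0.6150
  C_12 = −[(-0.45)(0.90) − (-0.40)(-0.10)] = 0.4450
  C_13 = (-0.45)(-0.15) − (0.75)(-0.10) = 0.1425
  C_21 = −[(-0.15)(0.90) − (-0.15)(-0.15)] = 0.1575
  C_22 = (0.85)(0.90) − (-0.15)(-0.10) = 0.7500
  C_23 = −[(0.85)(-0.15) − (-0.15)(-0.10)] = 0.1425
  C_31 = (-0.15)(-0.40) − (-0.15)(0.75) = 0.1725
  C_32 = −[(0.85)(-0.40) − (-0.15)(-0.45)] = 0.4075
  C_33 = (0.85)(0.75) − (-0.15)(-0.45) = 0.5700
det(I−A) = Σ_j (I−A)_1j·C_1j = (0.85)(0.6150) + (-0.15)(0.4450) + (-0.15)(0.1425) = 0.434625
adj(I−A) = Cᵀ =
  [ 0.6150   0.1575   0.1725]
  [ 0.4450   0.7500   0.4075]
  [ 0.1425   0.1425   0.5700]
(I − A)⁻¹ = adj(I−A) / det(I−A) ≈
  [   1.4150     0.3624     0.3969]
  [   1.0239     1.7256     0.9376]
  [   0.3279     0.3279     1.3115]
x = (I − A)⁻¹ d = adj(I−A)·d / det(I−A), with det(I−A) = 0.434625:
  x_1 = (0.6150·420 + 0.1575·740 + 0.1725·780) / 0.434625 = 509.40 / 0.434625 ≈ 1172.0
  x_2 = (0.4450·420 + 0.7500·740 + 0.4075·780) / 0.434625 = 1059.75 / 0.434625 ≈ 2438.3
  x_3 = (0.1425·420 + 0.1425·740 + 0.5700·780) / 0.434625 = 609.90 / 0.434625 ≈ 1403.3

x_1 = 1172.0, x_2 = 2438.3, x_3 = 1403.3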